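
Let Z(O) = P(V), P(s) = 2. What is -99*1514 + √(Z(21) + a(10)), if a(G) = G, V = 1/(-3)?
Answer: -149886 + 2*√3 ≈ -1.4988e+5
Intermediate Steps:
V = -⅓ ≈ -0.33333
Z(O) = 2
-99*1514 + √(Z(21) + a(10)) = -99*1514 + √(2 + 10) = -149886 + √12 = -149886 + 2*√3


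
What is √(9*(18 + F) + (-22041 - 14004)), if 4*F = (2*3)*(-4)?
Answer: 33*I*√33 ≈ 189.57*I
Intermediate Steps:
F = -6 (F = ((2*3)*(-4))/4 = (6*(-4))/4 = (¼)*(-24) = -6)
√(9*(18 + F) + (-22041 - 14004)) = √(9*(18 - 6) + (-22041 - 14004)) = √(9*12 - 36045) = √(108 - 36045) = √(-35937) = 33*I*√33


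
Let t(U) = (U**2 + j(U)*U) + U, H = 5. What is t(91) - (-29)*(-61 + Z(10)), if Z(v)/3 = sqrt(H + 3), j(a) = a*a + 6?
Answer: 760720 + 174*sqrt(2) ≈ 7.6097e+5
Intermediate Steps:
j(a) = 6 + a**2 (j(a) = a**2 + 6 = 6 + a**2)
t(U) = U + U**2 + U*(6 + U**2) (t(U) = (U**2 + (6 + U**2)*U) + U = (U**2 + U*(6 + U**2)) + U = U + U**2 + U*(6 + U**2))
Z(v) = 6*sqrt(2) (Z(v) = 3*sqrt(5 + 3) = 3*sqrt(8) = 3*(2*sqrt(2)) = 6*sqrt(2))
t(91) - (-29)*(-61 + Z(10)) = 91*(7 + 91 + 91**2) - (-29)*(-61 + 6*sqrt(2)) = 91*(7 + 91 + 8281) - (1769 - 174*sqrt(2)) = 91*8379 + (-1769 + 174*sqrt(2)) = 762489 + (-1769 + 174*sqrt(2)) = 760720 + 174*sqrt(2)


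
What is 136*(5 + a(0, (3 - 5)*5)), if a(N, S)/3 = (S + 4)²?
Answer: 15368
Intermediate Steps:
a(N, S) = 3*(4 + S)² (a(N, S) = 3*(S + 4)² = 3*(4 + S)²)
136*(5 + a(0, (3 - 5)*5)) = 136*(5 + 3*(4 + (3 - 5)*5)²) = 136*(5 + 3*(4 - 2*5)²) = 136*(5 + 3*(4 - 10)²) = 136*(5 + 3*(-6)²) = 136*(5 + 3*36) = 136*(5 + 108) = 136*113 = 15368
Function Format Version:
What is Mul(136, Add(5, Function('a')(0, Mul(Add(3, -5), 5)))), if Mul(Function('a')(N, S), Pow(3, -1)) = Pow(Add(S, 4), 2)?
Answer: 15368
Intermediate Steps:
Function('a')(N, S) = Mul(3, Pow(Add(4, S), 2)) (Function('a')(N, S) = Mul(3, Pow(Add(S, 4), 2)) = Mul(3, Pow(Add(4, S), 2)))
Mul(136, Add(5, Function('a')(0, Mul(Add(3, -5), 5)))) = Mul(136, Add(5, Mul(3, Pow(Add(4, Mul(Add(3, -5), 5)), 2)))) = Mul(136, Add(5, Mul(3, Pow(Add(4, Mul(-2, 5)), 2)))) = Mul(136, Add(5, Mul(3, Pow(Add(4, -10), 2)))) = Mul(136, Add(5, Mul(3, Pow(-6, 2)))) = Mul(136, Add(5, Mul(3, 36))) = Mul(136, Add(5, 108)) = Mul(136, 113) = 15368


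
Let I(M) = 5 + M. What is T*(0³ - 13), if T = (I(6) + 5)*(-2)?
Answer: 416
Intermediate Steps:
T = -32 (T = ((5 + 6) + 5)*(-2) = (11 + 5)*(-2) = 16*(-2) = -32)
T*(0³ - 13) = -32*(0³ - 13) = -32*(0 - 13) = -32*(-13) = 416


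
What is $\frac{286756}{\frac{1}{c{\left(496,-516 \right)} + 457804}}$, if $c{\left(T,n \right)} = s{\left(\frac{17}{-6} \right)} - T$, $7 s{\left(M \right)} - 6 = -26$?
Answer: $\frac{917944954816}{7} \approx 1.3114 \cdot 10^{11}$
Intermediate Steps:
$s{\left(M \right)} = - \frac{20}{7}$ ($s{\left(M \right)} = \frac{6}{7} + \frac{1}{7} \left(-26\right) = \frac{6}{7} - \frac{26}{7} = - \frac{20}{7}$)
$c{\left(T,n \right)} = - \frac{20}{7} - T$
$\frac{286756}{\frac{1}{c{\left(496,-516 \right)} + 457804}} = \frac{286756}{\frac{1}{\left(- \frac{20}{7} - 496\right) + 457804}} = \frac{286756}{\frac{1}{- \frac{3492}{7} + 457804}} = \frac{286756}{\frac{1}{\frac{3201136}{7}}} = \frac{286756}{\frac{7}{3201136}} = 286756 \cdot \frac{3201136}{7} = \frac{917944954816}{7}$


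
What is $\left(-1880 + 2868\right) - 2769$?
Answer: $-1781$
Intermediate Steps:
$\left(-1880 + 2868\right) - 2769 = 988 - 2769 = -1781$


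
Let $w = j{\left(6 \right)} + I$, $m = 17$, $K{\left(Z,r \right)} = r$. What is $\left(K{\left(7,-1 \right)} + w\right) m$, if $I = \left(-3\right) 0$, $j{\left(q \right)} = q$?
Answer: $85$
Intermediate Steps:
$I = 0$
$w = 6$ ($w = 6 + 0 = 6$)
$\left(K{\left(7,-1 \right)} + w\right) m = \left(-1 + 6\right) 17 = 5 \cdot 17 = 85$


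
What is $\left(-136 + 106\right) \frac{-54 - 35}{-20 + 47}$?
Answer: $\frac{890}{9} \approx 98.889$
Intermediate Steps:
$\left(-136 + 106\right) \frac{-54 - 35}{-20 + 47} = - 30 \left(- \frac{89}{27}\right) = - 30 \left(\left(-89\right) \frac{1}{27}\right) = \left(-30\right) \left(- \frac{89}{27}\right) = \frac{890}{9}$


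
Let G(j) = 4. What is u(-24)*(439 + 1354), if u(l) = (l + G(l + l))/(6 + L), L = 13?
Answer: -35860/19 ≈ -1887.4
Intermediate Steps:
u(l) = 4/19 + l/19 (u(l) = (l + 4)/(6 + 13) = (4 + l)/19 = (4 + l)*(1/19) = 4/19 + l/19)
u(-24)*(439 + 1354) = (4/19 + (1/19)*(-24))*(439 + 1354) = (4/19 - 24/19)*1793 = -20/19*1793 = -35860/19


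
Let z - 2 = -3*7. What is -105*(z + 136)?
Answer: -12285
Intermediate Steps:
z = -19 (z = 2 - 3*7 = 2 - 21 = -19)
-105*(z + 136) = -105*(-19 + 136) = -105*117 = -12285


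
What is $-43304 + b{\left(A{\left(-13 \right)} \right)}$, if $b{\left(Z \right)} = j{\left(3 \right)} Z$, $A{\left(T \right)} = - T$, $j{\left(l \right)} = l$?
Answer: $-43265$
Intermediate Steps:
$b{\left(Z \right)} = 3 Z$
$-43304 + b{\left(A{\left(-13 \right)} \right)} = -43304 + 3 \left(\left(-1\right) \left(-13\right)\right) = -43304 + 3 \cdot 13 = -43304 + 39 = -43265$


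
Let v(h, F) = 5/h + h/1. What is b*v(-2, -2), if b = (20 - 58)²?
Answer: -6498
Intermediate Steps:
b = 1444 (b = (-38)² = 1444)
v(h, F) = h + 5/h (v(h, F) = 5/h + h*1 = 5/h + h = h + 5/h)
b*v(-2, -2) = 1444*(-2 + 5/(-2)) = 1444*(-2 + 5*(-½)) = 1444*(-2 - 5/2) = 1444*(-9/2) = -6498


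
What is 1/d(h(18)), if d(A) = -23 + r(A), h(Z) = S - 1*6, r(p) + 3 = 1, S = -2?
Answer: -1/25 ≈ -0.040000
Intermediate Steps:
r(p) = -2 (r(p) = -3 + 1 = -2)
h(Z) = -8 (h(Z) = -2 - 1*6 = -2 - 6 = -8)
d(A) = -25 (d(A) = -23 - 2 = -25)
1/d(h(18)) = 1/(-25) = -1/25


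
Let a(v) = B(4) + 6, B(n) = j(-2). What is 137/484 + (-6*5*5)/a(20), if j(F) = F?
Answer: -18013/484 ≈ -37.217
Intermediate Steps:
B(n) = -2
a(v) = 4 (a(v) = -2 + 6 = 4)
137/484 + (-6*5*5)/a(20) = 137/484 + (-6*5*5)/4 = 137*(1/484) - 30*5*(1/4) = 137/484 - 150*1/4 = 137/484 - 75/2 = -18013/484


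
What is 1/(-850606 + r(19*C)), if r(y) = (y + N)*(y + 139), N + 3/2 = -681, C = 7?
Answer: -1/1000070 ≈ -9.9993e-7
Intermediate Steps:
N = -1365/2 (N = -3/2 - 681 = -1365/2 ≈ -682.50)
r(y) = (139 + y)*(-1365/2 + y) (r(y) = (y - 1365/2)*(y + 139) = (-1365/2 + y)*(139 + y) = (139 + y)*(-1365/2 + y))
1/(-850606 + r(19*C)) = 1/(-850606 + (-189735/2 + (19*7)² - 20653*7/2)) = 1/(-850606 + (-189735/2 + 133² - 1087/2*133)) = 1/(-850606 + (-189735/2 + 17689 - 144571/2)) = 1/(-850606 - 149464) = 1/(-1000070) = -1/1000070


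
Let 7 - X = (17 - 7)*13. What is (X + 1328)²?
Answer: 1452025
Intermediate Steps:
X = -123 (X = 7 - (17 - 7)*13 = 7 - 10*13 = 7 - 1*130 = 7 - 130 = -123)
(X + 1328)² = (-123 + 1328)² = 1205² = 1452025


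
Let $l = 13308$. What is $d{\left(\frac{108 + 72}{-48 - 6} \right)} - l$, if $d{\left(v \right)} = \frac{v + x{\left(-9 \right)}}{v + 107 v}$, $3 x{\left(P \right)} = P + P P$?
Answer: $- \frac{7186351}{540} \approx -13308.0$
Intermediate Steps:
$x{\left(P \right)} = \frac{P}{3} + \frac{P^{2}}{3}$ ($x{\left(P \right)} = \frac{P + P P}{3} = \frac{P + P^{2}}{3} = \frac{P}{3} + \frac{P^{2}}{3}$)
$d{\left(v \right)} = \frac{24 + v}{108 v}$ ($d{\left(v \right)} = \frac{v + \frac{1}{3} \left(-9\right) \left(1 - 9\right)}{v + 107 v} = \frac{v + \frac{1}{3} \left(-9\right) \left(-8\right)}{108 v} = \left(v + 24\right) \frac{1}{108 v} = \left(24 + v\right) \frac{1}{108 v} = \frac{24 + v}{108 v}$)
$d{\left(\frac{108 + 72}{-48 - 6} \right)} - l = \frac{24 + \frac{108 + 72}{-48 - 6}}{108 \frac{108 + 72}{-48 - 6}} - 13308 = \frac{24 + \frac{180}{-48 - 6}}{108 \frac{180}{-48 - 6}} - 13308 = \frac{24 + \frac{180}{-54}}{108 \frac{180}{-54}} - 13308 = \frac{24 + 180 \left(- \frac{1}{54}\right)}{108 \cdot 180 \left(- \frac{1}{54}\right)} - 13308 = \frac{24 - \frac{10}{3}}{108 \left(- \frac{10}{3}\right)} - 13308 = \frac{1}{108} \left(- \frac{3}{10}\right) \frac{62}{3} - 13308 = - \frac{31}{540} - 13308 = - \frac{7186351}{540}$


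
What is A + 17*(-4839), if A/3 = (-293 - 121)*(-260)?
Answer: 240657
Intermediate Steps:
A = 322920 (A = 3*((-293 - 121)*(-260)) = 3*(-414*(-260)) = 3*107640 = 322920)
A + 17*(-4839) = 322920 + 17*(-4839) = 322920 - 82263 = 240657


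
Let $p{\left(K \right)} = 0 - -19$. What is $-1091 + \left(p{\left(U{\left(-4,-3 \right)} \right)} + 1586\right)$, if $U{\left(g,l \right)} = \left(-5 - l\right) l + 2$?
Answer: $514$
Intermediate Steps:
$U{\left(g,l \right)} = 2 + l \left(-5 - l\right)$ ($U{\left(g,l \right)} = l \left(-5 - l\right) + 2 = 2 + l \left(-5 - l\right)$)
$p{\left(K \right)} = 19$ ($p{\left(K \right)} = 0 + 19 = 19$)
$-1091 + \left(p{\left(U{\left(-4,-3 \right)} \right)} + 1586\right) = -1091 + \left(19 + 1586\right) = -1091 + 1605 = 514$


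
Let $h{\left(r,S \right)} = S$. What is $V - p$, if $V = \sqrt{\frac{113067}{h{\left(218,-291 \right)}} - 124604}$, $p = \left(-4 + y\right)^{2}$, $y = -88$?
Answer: $-8464 + \frac{i \sqrt{1176054869}}{97} \approx -8464.0 + 353.54 i$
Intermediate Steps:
$p = 8464$ ($p = \left(-4 - 88\right)^{2} = \left(-92\right)^{2} = 8464$)
$V = \frac{i \sqrt{1176054869}}{97}$ ($V = \sqrt{\frac{113067}{-291} - 124604} = \sqrt{113067 \left(- \frac{1}{291}\right) - 124604} = \sqrt{- \frac{37689}{97} - 124604} = \sqrt{- \frac{12124277}{97}} = \frac{i \sqrt{1176054869}}{97} \approx 353.54 i$)
$V - p = \frac{i \sqrt{1176054869}}{97} - 8464 = -8464 + \frac{i \sqrt{1176054869}}{97}$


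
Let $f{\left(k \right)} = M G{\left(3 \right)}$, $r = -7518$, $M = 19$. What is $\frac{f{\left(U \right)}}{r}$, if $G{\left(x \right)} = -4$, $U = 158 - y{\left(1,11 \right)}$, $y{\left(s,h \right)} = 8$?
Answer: $\frac{38}{3759} \approx 0.010109$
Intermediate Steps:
$U = 150$ ($U = 158 - 8 = 150$)
$f{\left(k \right)} = -76$ ($f{\left(k \right)} = 19 \left(-4\right) = -76$)
$\frac{f{\left(U \right)}}{r} = - \frac{76}{-7518} = \left(-76\right) \left(- \frac{1}{7518}\right) = \frac{38}{3759}$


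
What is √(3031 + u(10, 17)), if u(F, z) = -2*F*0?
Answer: √3031 ≈ 55.055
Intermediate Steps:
u(F, z) = 0
√(3031 + u(10, 17)) = √(3031 + 0) = √3031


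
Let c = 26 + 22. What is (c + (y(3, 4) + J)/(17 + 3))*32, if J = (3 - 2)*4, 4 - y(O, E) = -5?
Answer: 7784/5 ≈ 1556.8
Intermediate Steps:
y(O, E) = 9 (y(O, E) = 4 - 1*(-5) = 4 + 5 = 9)
J = 4 (J = 1*4 = 4)
c = 48
(c + (y(3, 4) + J)/(17 + 3))*32 = (48 + (9 + 4)/(17 + 3))*32 = (48 + 13/20)*32 = (973/20)*32 = 7784/5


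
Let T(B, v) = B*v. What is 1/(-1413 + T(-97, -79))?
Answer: 1/6250 ≈ 0.00016000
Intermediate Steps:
1/(-1413 + T(-97, -79)) = 1/(-1413 - 97*(-79)) = 1/(-1413 + 7663) = 1/6250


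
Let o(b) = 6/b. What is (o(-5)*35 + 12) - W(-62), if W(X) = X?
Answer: 32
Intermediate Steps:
(o(-5)*35 + 12) - W(-62) = ((6/(-5))*35 + 12) - 1*(-62) = ((6*(-1/5))*35 + 12) + 62 = (-6/5*35 + 12) + 62 = (-42 + 12) + 62 = -30 + 62 = 32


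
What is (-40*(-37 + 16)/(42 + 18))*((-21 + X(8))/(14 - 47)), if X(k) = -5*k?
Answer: 854/33 ≈ 25.879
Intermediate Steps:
(-40*(-37 + 16)/(42 + 18))*((-21 + X(8))/(14 - 47)) = (-40*(-37 + 16)/(42 + 18))*((-21 - 5*8)/(14 - 47)) = (-(-840)/60)*((-21 - 40)/(-33)) = (-(-840)/60)*(-61*(-1/33)) = -40*(-7/20)*(61/33) = 14*(61/33) = 854/33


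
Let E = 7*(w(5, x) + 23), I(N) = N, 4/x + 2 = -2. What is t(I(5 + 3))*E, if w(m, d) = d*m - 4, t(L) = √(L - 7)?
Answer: 98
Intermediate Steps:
x = -1 (x = 4/(-2 - 2) = 4/(-4) = 4*(-¼) = -1)
t(L) = √(-7 + L)
w(m, d) = -4 + d*m
E = 98 (E = 7*((-4 - 1*5) + 23) = 7*((-4 - 5) + 23) = 7*(-9 + 23) = 7*14 = 98)
t(I(5 + 3))*E = √(-7 + (5 + 3))*98 = √(-7 + 8)*98 = √1*98 = 1*98 = 98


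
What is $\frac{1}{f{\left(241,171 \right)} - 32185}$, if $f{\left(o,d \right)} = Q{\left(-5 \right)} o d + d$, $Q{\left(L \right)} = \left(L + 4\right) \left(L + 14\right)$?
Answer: $- \frac{1}{402913} \approx -2.4819 \cdot 10^{-6}$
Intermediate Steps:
$Q{\left(L \right)} = \left(4 + L\right) \left(14 + L\right)$
$f{\left(o,d \right)} = d - 9 d o$ ($f{\left(o,d \right)} = \left(56 + \left(-5\right)^{2} + 18 \left(-5\right)\right) o d + d = \left(56 + 25 - 90\right) o d + d = - 9 o d + d = - 9 d o + d = d - 9 d o$)
$\frac{1}{f{\left(241,171 \right)} - 32185} = \frac{1}{171 \left(1 - 2169\right) - 32185} = \frac{1}{171 \left(-2168\right) - 32185} = \frac{1}{-370728 - 32185} = \frac{1}{-402913} = - \frac{1}{402913}$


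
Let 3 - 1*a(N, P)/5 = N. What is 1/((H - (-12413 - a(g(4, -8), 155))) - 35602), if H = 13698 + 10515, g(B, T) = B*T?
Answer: 1/1199 ≈ 0.00083403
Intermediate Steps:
a(N, P) = 15 - 5*N
H = 24213
1/((H - (-12413 - a(g(4, -8), 155))) - 35602) = 1/((24213 - (-12413 - (15 - 20*(-8)))) - 35602) = 1/((24213 - (-12413 - (15 - 5*(-32)))) - 35602) = 1/((24213 - (-12413 - (15 + 160))) - 35602) = 1/((24213 - (-12413 - 1*175)) - 35602) = 1/((24213 - (-12413 - 175)) - 35602) = 1/((24213 - 1*(-12588)) - 35602) = 1/((24213 + 12588) - 35602) = 1/(36801 - 35602) = 1/1199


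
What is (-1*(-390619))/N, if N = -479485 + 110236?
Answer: -390619/369249 ≈ -1.0579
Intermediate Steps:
N = -369249
(-1*(-390619))/N = -1*(-390619)/(-369249) = 390619*(-1/369249) = -390619/369249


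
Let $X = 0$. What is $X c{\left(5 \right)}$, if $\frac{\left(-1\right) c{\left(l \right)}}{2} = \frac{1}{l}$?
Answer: $0$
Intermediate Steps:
$c{\left(l \right)} = - \frac{2}{l}$
$X c{\left(5 \right)} = 0 \left(- \frac{2}{5}\right) = 0$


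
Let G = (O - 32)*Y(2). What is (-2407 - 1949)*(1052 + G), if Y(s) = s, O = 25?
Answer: -4521528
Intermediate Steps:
G = -14 (G = (25 - 32)*2 = -7*2 = -14)
(-2407 - 1949)*(1052 + G) = (-2407 - 1949)*(1052 - 14) = -4356*1038 = -4521528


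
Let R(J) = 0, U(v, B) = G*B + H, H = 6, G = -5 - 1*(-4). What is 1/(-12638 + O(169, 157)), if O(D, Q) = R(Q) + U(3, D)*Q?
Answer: -1/38229 ≈ -2.6158e-5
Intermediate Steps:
G = -1 (G = -5 + 4 = -1)
U(v, B) = 6 - B (U(v, B) = -B + 6 = 6 - B)
O(D, Q) = Q*(6 - D) (O(D, Q) = 0 + (6 - D)*Q = 0 + Q*(6 - D) = Q*(6 - D))
1/(-12638 + O(169, 157)) = 1/(-12638 + 157*(6 - 1*169)) = 1/(-12638 + 157*(6 - 169)) = 1/(-12638 + 157*(-163)) = 1/(-12638 - 25591) = 1/(-38229) = -1/38229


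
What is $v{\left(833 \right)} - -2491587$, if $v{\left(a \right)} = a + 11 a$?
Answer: $2501583$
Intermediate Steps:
$v{\left(a \right)} = 12 a$
$v{\left(833 \right)} - -2491587 = 12 \cdot 833 - -2491587 = 9996 + 2491587 = 2501583$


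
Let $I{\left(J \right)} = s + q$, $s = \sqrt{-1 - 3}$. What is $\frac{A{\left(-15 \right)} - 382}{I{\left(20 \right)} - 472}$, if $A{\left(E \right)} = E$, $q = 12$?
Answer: $\frac{45655}{52901} + \frac{397 i}{105802} \approx 0.86303 + 0.0037523 i$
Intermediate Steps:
$s = 2 i$ ($s = \sqrt{-4} = 2 i \approx 2.0 i$)
$I{\left(J \right)} = 12 + 2 i$ ($I{\left(J \right)} = 2 i + 12 = 12 + 2 i$)
$\frac{A{\left(-15 \right)} - 382}{I{\left(20 \right)} - 472} = \frac{-15 - 382}{\left(12 + 2 i\right) - 472} = - \frac{397}{-460 + 2 i} = - 397 \frac{-460 - 2 i}{211604} = - \frac{397 \left(-460 - 2 i\right)}{211604}$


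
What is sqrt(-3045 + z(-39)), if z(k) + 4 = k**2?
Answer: 2*I*sqrt(382) ≈ 39.09*I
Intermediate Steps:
z(k) = -4 + k**2
sqrt(-3045 + z(-39)) = sqrt(-3045 + (-4 + (-39)**2)) = sqrt(-3045 + (-4 + 1521)) = sqrt(-3045 + 1517) = sqrt(-1528) = 2*I*sqrt(382)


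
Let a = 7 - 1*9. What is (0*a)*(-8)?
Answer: 0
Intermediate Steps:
a = -2 (a = 7 - 9 = -2)
(0*a)*(-8) = (0*(-2))*(-8) = 0*(-8) = 0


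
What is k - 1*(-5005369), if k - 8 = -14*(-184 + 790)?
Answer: 4996893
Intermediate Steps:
k = -8476 (k = 8 - 14*(-184 + 790) = 8 - 14*606 = 8 - 8484 = -8476)
k - 1*(-5005369) = -8476 - 1*(-5005369) = -8476 + 5005369 = 4996893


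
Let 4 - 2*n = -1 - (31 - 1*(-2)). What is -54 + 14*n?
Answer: 212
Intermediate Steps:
n = 19 (n = 2 - (-1 - (31 - 1*(-2)))/2 = 2 - (-1 - (31 + 2))/2 = 2 - (-1 - 1*33)/2 = 2 - (-1 - 33)/2 = 2 - ½*(-34) = 2 + 17 = 19)
-54 + 14*n = -54 + 14*19 = -54 + 266 = 212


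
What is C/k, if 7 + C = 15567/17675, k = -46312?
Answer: 54079/409282300 ≈ 0.00013213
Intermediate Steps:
C = -108158/17675 (C = -7 + 15567/17675 = -108158/17675 ≈ -6.1193)
C/k = -108158/17675/(-46312) = -108158/17675*(-1/46312) = 54079/409282300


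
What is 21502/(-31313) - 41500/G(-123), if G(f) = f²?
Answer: -1624793258/473734377 ≈ -3.4298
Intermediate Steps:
21502/(-31313) - 41500/G(-123) = 21502/(-31313) - 41500/((-123)²) = 21502*(-1/31313) - 41500/15129 = -21502/31313 - 41500*1/15129 = -21502/31313 - 41500/15129 = -1624793258/473734377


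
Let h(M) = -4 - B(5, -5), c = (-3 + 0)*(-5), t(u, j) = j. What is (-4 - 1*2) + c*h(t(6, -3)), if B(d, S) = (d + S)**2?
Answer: -66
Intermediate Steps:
B(d, S) = (S + d)**2
c = 15 (c = -3*(-5) = 15)
h(M) = -4 (h(M) = -4 - (-5 + 5)**2 = -4 - 1*0**2 = -4 - 1*0 = -4 + 0 = -4)
(-4 - 1*2) + c*h(t(6, -3)) = (-4 - 1*2) + 15*(-4) = (-4 - 2) - 60 = -6 - 60 = -66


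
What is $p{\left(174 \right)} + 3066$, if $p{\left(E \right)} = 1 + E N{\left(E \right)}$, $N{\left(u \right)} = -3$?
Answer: $2545$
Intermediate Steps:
$p{\left(E \right)} = 1 - 3 E$ ($p{\left(E \right)} = 1 + E \left(-3\right) = 1 - 3 E$)
$p{\left(174 \right)} + 3066 = \left(1 - 522\right) + 3066 = -521 + 3066 = 2545$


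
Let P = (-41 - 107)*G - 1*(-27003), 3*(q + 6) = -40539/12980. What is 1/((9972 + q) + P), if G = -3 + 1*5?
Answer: 12980/476002027 ≈ 2.7269e-5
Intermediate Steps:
q = -91393/12980 (q = -6 + (-40539/12980)/3 = -6 + (-40539*1/12980)/3 = -6 + (⅓)*(-40539/12980) = -6 - 13513/12980 = -91393/12980 ≈ -7.0411)
G = 2 (G = -3 + 5 = 2)
P = 26707 (P = (-41 - 107)*2 - 1*(-27003) = -148*2 + 27003 = -296 + 27003 = 26707)
1/((9972 + q) + P) = 1/((9972 - 91393/12980) + 26707) = 1/(129345167/12980 + 26707) = 1/(476002027/12980) = 12980/476002027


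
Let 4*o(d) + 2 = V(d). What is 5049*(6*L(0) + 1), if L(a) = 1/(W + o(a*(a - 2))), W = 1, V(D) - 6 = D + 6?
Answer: 95931/7 ≈ 13704.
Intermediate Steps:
V(D) = 12 + D (V(D) = 6 + (D + 6) = 6 + (6 + D) = 12 + D)
o(d) = 5/2 + d/4 (o(d) = -½ + (12 + d)/4 = -½ + (3 + d/4) = 5/2 + d/4)
L(a) = 1/(7/2 + a*(-2 + a)/4) (L(a) = 1/(1 + (5/2 + (a*(a - 2))/4)) = 1/(1 + (5/2 + (a*(-2 + a))/4)) = 1/(1 + (5/2 + a*(-2 + a)/4)) = 1/(7/2 + a*(-2 + a)/4))
5049*(6*L(0) + 1) = 5049*(6*(4/(14 + 0*(-2 + 0))) + 1) = 5049*(6*(4/(14 + 0*(-2))) + 1) = 5049*(6*(4/(14 + 0)) + 1) = 5049*(6*(4/14) + 1) = 5049*(6*(4*(1/14)) + 1) = 5049*(6*(2/7) + 1) = 5049*(12/7 + 1) = 5049*(19/7) = 95931/7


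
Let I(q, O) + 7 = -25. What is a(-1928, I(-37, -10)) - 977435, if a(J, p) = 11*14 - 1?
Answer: -977282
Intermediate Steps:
I(q, O) = -32 (I(q, O) = -7 - 25 = -32)
a(J, p) = 153 (a(J, p) = 154 - 1 = 153)
a(-1928, I(-37, -10)) - 977435 = 153 - 977435 = -977282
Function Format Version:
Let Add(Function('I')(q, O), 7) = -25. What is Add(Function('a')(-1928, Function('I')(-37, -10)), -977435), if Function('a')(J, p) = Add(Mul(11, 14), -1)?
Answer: -977282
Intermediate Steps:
Function('I')(q, O) = -32 (Function('I')(q, O) = Add(-7, -25) = -32)
Function('a')(J, p) = 153 (Function('a')(J, p) = Add(154, -1) = 153)
Add(Function('a')(-1928, Function('I')(-37, -10)), -977435) = Add(153, -977435) = -977282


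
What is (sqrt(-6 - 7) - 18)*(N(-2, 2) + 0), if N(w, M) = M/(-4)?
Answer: 9 - I*sqrt(13)/2 ≈ 9.0 - 1.8028*I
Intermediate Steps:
N(w, M) = -M/4 (N(w, M) = M*(-1/4) = -M/4)
(sqrt(-6 - 7) - 18)*(N(-2, 2) + 0) = (sqrt(-6 - 7) - 18)*(-1/4*2 + 0) = (sqrt(-13) - 18)*(-1/2 + 0) = (I*sqrt(13) - 18)*(-1/2) = (-18 + I*sqrt(13))*(-1/2) = 9 - I*sqrt(13)/2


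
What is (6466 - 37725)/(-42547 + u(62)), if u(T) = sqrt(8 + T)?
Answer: 1329976673/1810247139 + 31259*sqrt(70)/1810247139 ≈ 0.73484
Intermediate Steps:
(6466 - 37725)/(-42547 + u(62)) = (6466 - 37725)/(-42547 + sqrt(8 + 62)) = -31259/(-42547 + sqrt(70))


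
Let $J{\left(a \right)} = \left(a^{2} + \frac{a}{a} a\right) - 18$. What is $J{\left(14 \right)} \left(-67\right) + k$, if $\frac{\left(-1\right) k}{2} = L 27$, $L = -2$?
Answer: $-12756$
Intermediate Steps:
$k = 108$ ($k = - 2 \left(\left(-2\right) 27\right) = \left(-2\right) \left(-54\right) = 108$)
$J{\left(a \right)} = -18 + a + a^{2}$ ($J{\left(a \right)} = \left(a^{2} + 1 a\right) - 18 = \left(a^{2} + a\right) - 18 = \left(a + a^{2}\right) - 18 = -18 + a + a^{2}$)
$J{\left(14 \right)} \left(-67\right) + k = \left(-18 + 14 + 14^{2}\right) \left(-67\right) + 108 = \left(-18 + 14 + 196\right) \left(-67\right) + 108 = 192 \left(-67\right) + 108 = -12864 + 108 = -12756$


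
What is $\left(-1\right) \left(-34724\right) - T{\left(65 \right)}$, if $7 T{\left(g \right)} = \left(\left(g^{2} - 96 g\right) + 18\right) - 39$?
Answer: $\frac{245104}{7} \approx 35015.0$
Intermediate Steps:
$T{\left(g \right)} = -3 - \frac{96 g}{7} + \frac{g^{2}}{7}$ ($T{\left(g \right)} = \frac{\left(\left(g^{2} - 96 g\right) + 18\right) - 39}{7} = \frac{\left(18 + g^{2} - 96 g\right) - 39}{7} = \frac{-21 + g^{2} - 96 g}{7} = -3 - \frac{96 g}{7} + \frac{g^{2}}{7}$)
$\left(-1\right) \left(-34724\right) - T{\left(65 \right)} = \left(-1\right) \left(-34724\right) - \left(-3 - \frac{6240}{7} + \frac{65^{2}}{7}\right) = 34724 - \left(-3 - \frac{6240}{7} + \frac{1}{7} \cdot 4225\right) = 34724 - \left(-3 - \frac{6240}{7} + \frac{4225}{7}\right) = 34724 - - \frac{2036}{7} = 34724 + \frac{2036}{7} = \frac{245104}{7}$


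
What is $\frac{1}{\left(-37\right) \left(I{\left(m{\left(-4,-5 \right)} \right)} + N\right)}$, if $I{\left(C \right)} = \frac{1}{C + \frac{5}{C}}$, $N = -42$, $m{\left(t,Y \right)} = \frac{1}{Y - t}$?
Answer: $\frac{6}{9361} \approx 0.00064096$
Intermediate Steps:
$\frac{1}{\left(-37\right) \left(I{\left(m{\left(-4,-5 \right)} \right)} + N\right)} = \frac{1}{\left(-37\right) \left(\frac{1}{\left(-5 - -4\right) \left(5 + \left(\frac{1}{-5 - -4}\right)^{2}\right)} - 42\right)} = \frac{1}{\left(-37\right) \left(\frac{1}{\left(-5 + 4\right) \left(5 + \left(\frac{1}{-5 + 4}\right)^{2}\right)} - 42\right)} = \frac{1}{\left(-37\right) \left(\frac{1}{\left(-1\right) \left(5 + \left(\frac{1}{-1}\right)^{2}\right)} - 42\right)} = \frac{1}{\left(-37\right) \left(- \frac{1}{5 + \left(-1\right)^{2}} - 42\right)} = \frac{1}{\left(-37\right) \left(- \frac{1}{5 + 1} - 42\right)} = \frac{1}{\left(-37\right) \left(- \frac{1}{6} - 42\right)} = \frac{1}{\left(-37\right) \left(- \frac{253}{6}\right)} = \frac{1}{\frac{9361}{6}} = \frac{6}{9361}$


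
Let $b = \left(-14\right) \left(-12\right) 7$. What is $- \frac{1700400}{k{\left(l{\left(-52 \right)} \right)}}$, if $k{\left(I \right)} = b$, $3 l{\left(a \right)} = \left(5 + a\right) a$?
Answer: $- \frac{70850}{49} \approx -1445.9$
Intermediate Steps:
$b = 1176$ ($b = 168 \cdot 7 = 1176$)
$l{\left(a \right)} = \frac{a \left(5 + a\right)}{3}$ ($l{\left(a \right)} = \frac{\left(5 + a\right) a}{3} = \frac{a \left(5 + a\right)}{3}$)
$k{\left(I \right)} = 1176$
$- \frac{1700400}{k{\left(l{\left(-52 \right)} \right)}} = - \frac{1700400}{1176} = \left(-1700400\right) \frac{1}{1176} = - \frac{70850}{49}$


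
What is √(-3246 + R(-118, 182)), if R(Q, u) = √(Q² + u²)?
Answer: √(-3246 + 2*√11762) ≈ 55.037*I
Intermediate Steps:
√(-3246 + R(-118, 182)) = √(-3246 + √((-118)² + 182²)) = √(-3246 + √(13924 + 33124)) = √(-3246 + √47048) = √(-3246 + 2*√11762)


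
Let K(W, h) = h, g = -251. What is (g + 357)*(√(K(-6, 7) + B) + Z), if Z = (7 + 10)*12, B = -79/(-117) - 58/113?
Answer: 21624 + 424*√8693542/4407 ≈ 21908.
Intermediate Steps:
B = 2141/13221 (B = -79*(-1/117) - 58*1/113 = 79/117 - 58/113 = 2141/13221 ≈ 0.16194)
Z = 204 (Z = 17*12 = 204)
(g + 357)*(√(K(-6, 7) + B) + Z) = (-251 + 357)*(√(7 + 2141/13221) + 204) = 106*(√(94688/13221) + 204) = 106*(4*√8693542/4407 + 204) = 106*(204 + 4*√8693542/4407) = 21624 + 424*√8693542/4407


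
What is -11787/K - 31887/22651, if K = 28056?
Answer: -387203003/211832152 ≈ -1.8279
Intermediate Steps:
-11787/K - 31887/22651 = -11787/28056 - 31887/22651 = -11787*1/28056 - 31887*1/22651 = -3929/9352 - 31887/22651 = -387203003/211832152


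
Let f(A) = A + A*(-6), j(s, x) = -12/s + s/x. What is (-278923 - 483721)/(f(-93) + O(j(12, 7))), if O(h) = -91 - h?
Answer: -5338508/2613 ≈ -2043.1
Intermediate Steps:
f(A) = -5*A (f(A) = A - 6*A = -5*A)
(-278923 - 483721)/(f(-93) + O(j(12, 7))) = (-278923 - 483721)/(-5*(-93) + (-91 - (-12/12 + 12/7))) = -762644/(465 + (-91 - (-12*1/12 + 12*(1/7)))) = -762644/(465 + (-91 - (-1 + 12/7))) = -762644/(465 + (-91 - 1*5/7)) = -762644/(465 + (-91 - 5/7)) = -762644/(465 - 642/7) = -762644/2613/7 = -762644*7/2613 = -5338508/2613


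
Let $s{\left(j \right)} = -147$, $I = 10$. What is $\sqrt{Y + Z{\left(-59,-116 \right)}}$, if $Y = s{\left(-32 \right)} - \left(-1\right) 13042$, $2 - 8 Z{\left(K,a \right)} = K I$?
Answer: $3 \sqrt{1441} \approx 113.88$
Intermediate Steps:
$Z{\left(K,a \right)} = \frac{1}{4} - \frac{5 K}{4}$ ($Z{\left(K,a \right)} = \frac{1}{4} - \frac{K 10}{8} = \frac{1}{4} - \frac{10 K}{8} = \frac{1}{4} - \frac{5 K}{4}$)
$Y = 12895$ ($Y = -147 - \left(-1\right) 13042 = -147 - -13042 = -147 + 13042 = 12895$)
$\sqrt{Y + Z{\left(-59,-116 \right)}} = \sqrt{12895 + \left(\frac{1}{4} - - \frac{295}{4}\right)} = \sqrt{12895 + \left(\frac{1}{4} + \frac{295}{4}\right)} = \sqrt{12895 + 74} = \sqrt{12969} = 3 \sqrt{1441}$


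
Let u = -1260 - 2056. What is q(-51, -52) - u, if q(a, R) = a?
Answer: 3265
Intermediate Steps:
u = -3316
q(-51, -52) - u = -51 - 1*(-3316) = -51 + 3316 = 3265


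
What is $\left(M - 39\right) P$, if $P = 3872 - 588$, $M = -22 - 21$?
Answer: $-269288$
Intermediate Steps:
$M = -43$
$P = 3284$
$\left(M - 39\right) P = \left(-43 - 39\right) 3284 = \left(-82\right) 3284 = -269288$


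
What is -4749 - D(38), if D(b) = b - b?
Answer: -4749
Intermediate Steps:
D(b) = 0
-4749 - D(38) = -4749 - 1*0 = -4749 + 0 = -4749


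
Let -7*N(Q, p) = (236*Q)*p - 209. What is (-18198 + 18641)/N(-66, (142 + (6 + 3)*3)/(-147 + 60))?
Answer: -89929/871387 ≈ -0.10320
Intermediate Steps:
N(Q, p) = 209/7 - 236*Q*p/7 (N(Q, p) = -((236*Q)*p - 209)/7 = -(236*Q*p - 209)/7 = -(-209 + 236*Q*p)/7 = 209/7 - 236*Q*p/7)
(-18198 + 18641)/N(-66, (142 + (6 + 3)*3)/(-147 + 60)) = (-18198 + 18641)/(209/7 - 236/7*(-66)*(142 + (6 + 3)*3)/(-147 + 60)) = 443/(209/7 - 236/7*(-66)*(142 + 9*3)/(-87)) = 443/(209/7 - 236/7*(-66)*(142 + 27)*(-1/87)) = 443/(209/7 - 236/7*(-66)*169*(-1/87)) = 443/(209/7 - 236/7*(-66)*(-169/87)) = 443/(209/7 - 877448/203) = 443/(-871387/203) = 443*(-203/871387) = -89929/871387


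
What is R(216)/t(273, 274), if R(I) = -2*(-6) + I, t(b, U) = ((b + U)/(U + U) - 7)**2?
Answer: 68469312/10817521 ≈ 6.3295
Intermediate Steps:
t(b, U) = (-7 + (U + b)/(2*U))**2 (t(b, U) = ((U + b)/((2*U)) - 7)**2 = ((U + b)*(1/(2*U)) - 7)**2 = ((U + b)/(2*U) - 7)**2 = (-7 + (U + b)/(2*U))**2)
R(I) = 12 + I
R(216)/t(273, 274) = (12 + 216)/(((1/4)*(-1*273 + 13*274)**2/274**2)) = 228/(((1/4)*(1/75076)*(-273 + 3562)**2)) = 228/(((1/4)*(1/75076)*3289**2)) = 228/(((1/4)*(1/75076)*10817521)) = 228/(10817521/300304) = 228*(300304/10817521) = 68469312/10817521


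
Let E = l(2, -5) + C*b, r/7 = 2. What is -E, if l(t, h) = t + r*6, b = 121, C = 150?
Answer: -18236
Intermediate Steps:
r = 14 (r = 7*2 = 14)
l(t, h) = 84 + t (l(t, h) = t + 14*6 = t + 84 = 84 + t)
E = 18236 (E = (84 + 2) + 150*121 = 86 + 18150 = 18236)
-E = -1*18236 = -18236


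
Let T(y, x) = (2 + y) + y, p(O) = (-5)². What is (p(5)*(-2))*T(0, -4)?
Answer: -100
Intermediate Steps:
p(O) = 25
T(y, x) = 2 + 2*y
(p(5)*(-2))*T(0, -4) = (25*(-2))*(2 + 2*0) = -50*(2 + 0) = -50*2 = -100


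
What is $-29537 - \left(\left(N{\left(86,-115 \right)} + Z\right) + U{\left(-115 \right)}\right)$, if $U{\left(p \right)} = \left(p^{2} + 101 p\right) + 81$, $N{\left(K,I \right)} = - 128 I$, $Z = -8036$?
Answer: $-37912$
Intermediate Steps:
$U{\left(p \right)} = 81 + p^{2} + 101 p$
$-29537 - \left(\left(N{\left(86,-115 \right)} + Z\right) + U{\left(-115 \right)}\right) = -29537 - \left(\left(\left(-128\right) \left(-115\right) - 8036\right) + \left(81 + \left(-115\right)^{2} + 101 \left(-115\right)\right)\right) = -29537 - \left(\left(14720 - 8036\right) + \left(81 + 13225 - 11615\right)\right) = -29537 - \left(6684 + 1691\right) = -29537 - 8375 = -37912$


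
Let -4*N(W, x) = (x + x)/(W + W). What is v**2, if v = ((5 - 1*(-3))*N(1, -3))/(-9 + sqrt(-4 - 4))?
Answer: 2628/7921 + 1296*I*sqrt(2)/7921 ≈ 0.33178 + 0.23139*I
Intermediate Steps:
N(W, x) = -x/(4*W) (N(W, x) = -(x + x)/(4*(W + W)) = -2*x/(4*(2*W)) = -2*x*1/(2*W)/4 = -x/(4*W))
v = 6/(-9 + 2*I*sqrt(2)) (v = ((5 - 1*(-3))*(-1/4*(-3)/1))/(-9 + sqrt(-4 - 4)) = ((5 + 3)*(-1/4*(-3)*1))/(-9 + sqrt(-8)) = (8*(3/4))/(-9 + 2*I*sqrt(2)) = 6/(-9 + 2*I*sqrt(2)) ≈ -0.60674 - 0.19068*I)
v**2 = (-54/89 - 12*I*sqrt(2)/89)**2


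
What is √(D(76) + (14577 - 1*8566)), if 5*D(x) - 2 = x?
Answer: √150665/5 ≈ 77.631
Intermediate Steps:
D(x) = ⅖ + x/5
√(D(76) + (14577 - 1*8566)) = √((⅖ + (⅕)*76) + (14577 - 1*8566)) = √((⅖ + 76/5) + (14577 - 8566)) = √(78/5 + 6011) = √(30133/5) = √150665/5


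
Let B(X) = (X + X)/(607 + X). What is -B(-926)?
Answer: -1852/319 ≈ -5.8056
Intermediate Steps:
B(X) = 2*X/(607 + X) (B(X) = (2*X)/(607 + X) = 2*X/(607 + X))
-B(-926) = -2*(-926)/(607 - 926) = -2*(-926)/(-319) = -2*(-926)*(-1)/319 = -1*1852/319 = -1852/319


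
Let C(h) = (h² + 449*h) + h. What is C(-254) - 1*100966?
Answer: -150750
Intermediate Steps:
C(h) = h² + 450*h
C(-254) - 1*100966 = -254*(450 - 254) - 1*100966 = -254*196 - 100966 = -49784 - 100966 = -150750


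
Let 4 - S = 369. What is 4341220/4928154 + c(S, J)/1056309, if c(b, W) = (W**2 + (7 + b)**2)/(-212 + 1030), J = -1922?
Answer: 314159540664986/354852041707779 ≈ 0.88533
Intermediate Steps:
S = -365 (S = 4 - 1*369 = 4 - 369 = -365)
c(b, W) = W**2/818 + (7 + b)**2/818 (c(b, W) = (W**2 + (7 + b)**2)/818 = (W**2 + (7 + b)**2)*(1/818) = W**2/818 + (7 + b)**2/818)
4341220/4928154 + c(S, J)/1056309 = 4341220/4928154 + ((1/818)*(-1922)**2 + (7 - 365)**2/818)/1056309 = 4341220*(1/4928154) + ((1/818)*3694084 + (1/818)*(-358)**2)*(1/1056309) = 2170610/2464077 + (1847042/409 + (1/818)*128164)*(1/1056309) = 2170610/2464077 + (1847042/409 + 64082/409)*(1/1056309) = 2170610/2464077 + (1911124/409)*(1/1056309) = 2170610/2464077 + 1911124/432030381 = 314159540664986/354852041707779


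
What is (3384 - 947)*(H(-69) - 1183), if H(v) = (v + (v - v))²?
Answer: 8719586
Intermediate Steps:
H(v) = v² (H(v) = (v + 0)² = v²)
(3384 - 947)*(H(-69) - 1183) = (3384 - 947)*((-69)² - 1183) = 2437*(4761 - 1183) = 2437*3578 = 8719586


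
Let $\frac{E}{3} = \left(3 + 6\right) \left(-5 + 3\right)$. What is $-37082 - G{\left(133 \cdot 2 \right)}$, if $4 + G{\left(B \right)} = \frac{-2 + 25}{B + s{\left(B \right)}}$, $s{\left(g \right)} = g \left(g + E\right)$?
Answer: $- \frac{2100765347}{56658} \approx -37078.0$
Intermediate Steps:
$E = -54$ ($E = 3 \left(3 + 6\right) \left(-5 + 3\right) = 3 \cdot 9 \left(-2\right) = 3 \left(-18\right) = -54$)
$s{\left(g \right)} = g \left(-54 + g\right)$ ($s{\left(g \right)} = g \left(g - 54\right) = g \left(-54 + g\right)$)
$G{\left(B \right)} = -4 + \frac{23}{B + B \left(-54 + B\right)}$ ($G{\left(B \right)} = -4 + \frac{-2 + 25}{B + B \left(-54 + B\right)} = -4 + \frac{23}{B + B \left(-54 + B\right)}$)
$-37082 - G{\left(133 \cdot 2 \right)} = -37082 - \frac{23 - 4 \left(133 \cdot 2\right)^{2} + 212 \cdot 133 \cdot 2}{133 \cdot 2 \left(-53 + 133 \cdot 2\right)} = -37082 - \frac{23 - 4 \cdot 266^{2} + 212 \cdot 266}{266 \left(-53 + 266\right)} = -37082 - \frac{23 - 283024 + 56392}{266 \cdot 213} = -37082 - \frac{1}{266} \cdot \frac{1}{213} \left(23 - 283024 + 56392\right) = -37082 - \frac{1}{266} \cdot \frac{1}{213} \left(-226609\right) = -37082 - - \frac{226609}{56658} = -37082 + \frac{226609}{56658} = - \frac{2100765347}{56658}$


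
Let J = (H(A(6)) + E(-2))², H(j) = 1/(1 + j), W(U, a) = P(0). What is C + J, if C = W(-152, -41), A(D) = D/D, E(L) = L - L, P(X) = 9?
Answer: 37/4 ≈ 9.2500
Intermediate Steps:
E(L) = 0
A(D) = 1
W(U, a) = 9
C = 9
J = ¼ (J = (1/(1 + 1) + 0)² = (1/2 + 0)² = (½ + 0)² = (½)² = ¼ ≈ 0.25000)
C + J = 9 + ¼ = 37/4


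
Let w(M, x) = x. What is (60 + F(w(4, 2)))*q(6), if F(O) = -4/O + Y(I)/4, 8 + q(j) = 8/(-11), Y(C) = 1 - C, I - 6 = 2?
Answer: -5400/11 ≈ -490.91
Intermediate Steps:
I = 8 (I = 6 + 2 = 8)
q(j) = -96/11 (q(j) = -8 + 8/(-11) = -8 + 8*(-1/11) = -8 - 8/11 = -96/11)
F(O) = -7/4 - 4/O (F(O) = -4/O + (1 - 1*8)/4 = -4/O + (1 - 8)*(¼) = -4/O - 7*¼ = -4/O - 7/4 = -7/4 - 4/O)
(60 + F(w(4, 2)))*q(6) = (60 + (-7/4 - 4/2))*(-96/11) = (60 + (-7/4 - 4*½))*(-96/11) = (60 + (-7/4 - 2))*(-96/11) = (60 - 15/4)*(-96/11) = (225/4)*(-96/11) = -5400/11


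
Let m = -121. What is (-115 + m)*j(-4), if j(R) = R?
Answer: 944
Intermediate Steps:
(-115 + m)*j(-4) = (-115 - 121)*(-4) = -236*(-4) = 944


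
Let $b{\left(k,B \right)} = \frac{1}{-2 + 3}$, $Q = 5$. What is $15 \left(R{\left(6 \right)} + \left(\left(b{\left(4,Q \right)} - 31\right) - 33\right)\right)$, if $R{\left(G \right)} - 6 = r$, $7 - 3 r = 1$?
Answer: $-825$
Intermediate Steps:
$r = 2$ ($r = \frac{7}{3} - \frac{1}{3} = 2$)
$R{\left(G \right)} = 8$ ($R{\left(G \right)} = 6 + 2 = 8$)
$b{\left(k,B \right)} = 1$ ($b{\left(k,B \right)} = 1^{-1} = 1$)
$15 \left(R{\left(6 \right)} + \left(\left(b{\left(4,Q \right)} - 31\right) - 33\right)\right) = 15 \left(8 + \left(\left(1 - 31\right) - 33\right)\right) = 15 \left(8 - 63\right) = 15 \left(-55\right) = -825$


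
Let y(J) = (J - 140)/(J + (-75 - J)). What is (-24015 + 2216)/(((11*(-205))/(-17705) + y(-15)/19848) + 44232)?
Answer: -22981083909480/46630681814131 ≈ -0.49283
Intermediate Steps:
y(J) = 28/15 - J/75 (y(J) = (-140 + J)/(-75) = (-140 + J)*(-1/75) = 28/15 - J/75)
(-24015 + 2216)/(((11*(-205))/(-17705) + y(-15)/19848) + 44232) = (-24015 + 2216)/(((11*(-205))/(-17705) + (28/15 - 1/75*(-15))/19848) + 44232) = -21799/((-2255*(-1/17705) + (28/15 + ⅕)*(1/19848)) + 44232) = -21799/((451/3541 + (31/15)*(1/19848)) + 44232) = -21799/((451/3541 + 31/297720) + 44232) = -21799/(134381491/1054226520 + 44232) = -21799/46630681814131/1054226520 = -21799*1054226520/46630681814131 = -22981083909480/46630681814131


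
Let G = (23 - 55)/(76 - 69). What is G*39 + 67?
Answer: -779/7 ≈ -111.29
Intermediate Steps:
G = -32/7 ≈ -4.5714
G*39 + 67 = -32/7*39 + 67 = -1248/7 + 67 = -779/7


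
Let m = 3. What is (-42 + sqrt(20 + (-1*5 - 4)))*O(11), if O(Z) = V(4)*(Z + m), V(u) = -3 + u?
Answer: -588 + 14*sqrt(11) ≈ -541.57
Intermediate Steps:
O(Z) = 3 + Z (O(Z) = (-3 + 4)*(Z + 3) = 1*(3 + Z) = 3 + Z)
(-42 + sqrt(20 + (-1*5 - 4)))*O(11) = (-42 + sqrt(20 + (-1*5 - 4)))*(3 + 11) = (-42 + sqrt(20 + (-5 - 4)))*14 = (-42 + sqrt(20 - 9))*14 = (-42 + sqrt(11))*14 = -588 + 14*sqrt(11)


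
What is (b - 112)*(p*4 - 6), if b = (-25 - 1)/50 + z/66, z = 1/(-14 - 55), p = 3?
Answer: -12810427/18975 ≈ -675.12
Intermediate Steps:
z = -1/69 (z = 1/(-69) = -1/69 ≈ -0.014493)
b = -59227/113850 (b = (-25 - 1)/50 - 1/69/66 = -26*1/50 - 1/69*1/66 = -13/25 - 1/4554 = -59227/113850 ≈ -0.52022)
(b - 112)*(p*4 - 6) = (-59227/113850 - 112)*(3*4 - 6) = -12810427*(12 - 6)/113850 = -12810427/113850*6 = -12810427/18975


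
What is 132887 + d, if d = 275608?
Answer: 408495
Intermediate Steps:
132887 + d = 132887 + 275608 = 408495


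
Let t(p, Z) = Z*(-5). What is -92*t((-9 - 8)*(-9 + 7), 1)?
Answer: 460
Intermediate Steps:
t(p, Z) = -5*Z
-92*t((-9 - 8)*(-9 + 7), 1) = -(-460) = -92*(-5) = 460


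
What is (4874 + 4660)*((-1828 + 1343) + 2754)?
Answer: 21632646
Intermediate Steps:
(4874 + 4660)*((-1828 + 1343) + 2754) = 9534*(-485 + 2754) = 9534*2269 = 21632646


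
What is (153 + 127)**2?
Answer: 78400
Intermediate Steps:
(153 + 127)**2 = 280**2 = 78400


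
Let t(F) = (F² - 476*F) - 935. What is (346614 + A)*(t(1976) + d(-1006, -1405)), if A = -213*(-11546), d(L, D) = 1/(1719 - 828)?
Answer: 823095864699488/99 ≈ 8.3141e+12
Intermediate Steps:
t(F) = -935 + F² - 476*F
d(L, D) = 1/891
A = 2459298
(346614 + A)*(t(1976) + d(-1006, -1405)) = (346614 + 2459298)*((-935 + 1976² - 476*1976) + 1/891) = 2805912*((-935 + 3904576 - 940576) + 1/891) = 2805912*(2963065 + 1/891) = 2805912*(2640090916/891) = 823095864699488/99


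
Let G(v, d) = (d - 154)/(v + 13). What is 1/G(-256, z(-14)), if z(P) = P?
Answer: 81/56 ≈ 1.4464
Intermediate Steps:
G(v, d) = (-154 + d)/(13 + v)
1/G(-256, z(-14)) = 1/((-154 - 14)/(13 - 256)) = 1/(-168/(-243)) = 1/(-1/243*(-168)) = 1/(56/81) = 81/56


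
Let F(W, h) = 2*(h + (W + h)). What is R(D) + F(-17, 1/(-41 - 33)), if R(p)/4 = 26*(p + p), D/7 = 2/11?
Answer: 93884/407 ≈ 230.67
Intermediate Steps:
F(W, h) = 2*W + 4*h (F(W, h) = 2*(W + 2*h) = 2*W + 4*h)
D = 14/11 (D = 7*(2/11) = 14/11 ≈ 1.2727)
R(p) = 208*p (R(p) = 4*(26*(p + p)) = 4*(26*(2*p)) = 4*(52*p) = 208*p)
R(D) + F(-17, 1/(-41 - 33)) = 208*(14/11) + (2*(-17) + 4/(-41 - 33)) = 2912/11 + (-34 + 4/(-74)) = 2912/11 + (-34 + 4*(-1/74)) = 2912/11 + (-34 - 2/37) = 2912/11 - 1260/37 = 93884/407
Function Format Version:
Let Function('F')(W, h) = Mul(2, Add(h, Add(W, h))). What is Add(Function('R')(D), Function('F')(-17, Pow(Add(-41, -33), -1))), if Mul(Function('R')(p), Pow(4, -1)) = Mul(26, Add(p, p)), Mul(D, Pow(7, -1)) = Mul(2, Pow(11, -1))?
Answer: Rational(93884, 407) ≈ 230.67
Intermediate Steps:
Function('F')(W, h) = Add(Mul(2, W), Mul(4, h)) (Function('F')(W, h) = Mul(2, Add(W, Mul(2, h))) = Add(Mul(2, W), Mul(4, h)))
D = Rational(14, 11) (D = Mul(7, Mul(2, Pow(11, -1))) = Mul(7, Mul(2, Rational(1, 11))) = Mul(7, Rational(2, 11)) = Rational(14, 11) ≈ 1.2727)
Function('R')(p) = Mul(208, p) (Function('R')(p) = Mul(4, Mul(26, Add(p, p))) = Mul(4, Mul(26, Mul(2, p))) = Mul(4, Mul(52, p)) = Mul(208, p))
Add(Function('R')(D), Function('F')(-17, Pow(Add(-41, -33), -1))) = Add(Mul(208, Rational(14, 11)), Add(Mul(2, -17), Mul(4, Pow(Add(-41, -33), -1)))) = Add(Rational(2912, 11), Add(-34, Mul(4, Pow(-74, -1)))) = Add(Rational(2912, 11), Add(-34, Mul(4, Rational(-1, 74)))) = Add(Rational(2912, 11), Add(-34, Rational(-2, 37))) = Add(Rational(2912, 11), Rational(-1260, 37)) = Rational(93884, 407)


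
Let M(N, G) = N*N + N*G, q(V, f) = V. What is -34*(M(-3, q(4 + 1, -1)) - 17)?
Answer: 782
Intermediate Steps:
M(N, G) = N**2 + G*N
-34*(M(-3, q(4 + 1, -1)) - 17) = -34*(-3*((4 + 1) - 3) - 17) = -34*(-3*(5 - 3) - 17) = -34*(-3*2 - 17) = -34*(-6 - 17) = -34*(-23) = 782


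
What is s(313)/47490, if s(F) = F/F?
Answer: 1/47490 ≈ 2.1057e-5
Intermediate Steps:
s(F) = 1
s(313)/47490 = 1/47490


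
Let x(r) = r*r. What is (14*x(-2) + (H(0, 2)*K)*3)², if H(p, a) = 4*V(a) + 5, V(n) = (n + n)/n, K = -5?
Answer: 19321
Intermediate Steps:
V(n) = 2 (V(n) = (2*n)/n = 2)
H(p, a) = 13 (H(p, a) = 4*2 + 5 = 8 + 5 = 13)
x(r) = r²
(14*x(-2) + (H(0, 2)*K)*3)² = (14*(-2)² + (13*(-5))*3)² = (14*4 - 65*3)² = (56 - 195)² = (-139)² = 19321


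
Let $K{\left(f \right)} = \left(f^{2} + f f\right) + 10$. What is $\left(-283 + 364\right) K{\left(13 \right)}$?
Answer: $28188$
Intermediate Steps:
$K{\left(f \right)} = 10 + 2 f^{2}$ ($K{\left(f \right)} = \left(f^{2} + f^{2}\right) + 10 = 2 f^{2} + 10 = 10 + 2 f^{2}$)
$\left(-283 + 364\right) K{\left(13 \right)} = \left(-283 + 364\right) \left(10 + 2 \cdot 13^{2}\right) = 81 \left(10 + 2 \cdot 169\right) = 81 \left(10 + 338\right) = 81 \cdot 348 = 28188$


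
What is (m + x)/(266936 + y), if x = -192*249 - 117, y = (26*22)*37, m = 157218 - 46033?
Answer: 3163/14405 ≈ 0.21958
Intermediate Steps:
m = 111185
y = 21164 (y = 572*37 = 21164)
x = -47925 (x = -47808 - 117 = -47925)
(m + x)/(266936 + y) = (111185 - 47925)/(266936 + 21164) = 63260/288100 = 63260*(1/288100) = 3163/14405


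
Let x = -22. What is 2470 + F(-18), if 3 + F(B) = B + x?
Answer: 2427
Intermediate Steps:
F(B) = -25 + B (F(B) = -3 + (B - 22) = -3 + (-22 + B) = -25 + B)
2470 + F(-18) = 2470 + (-25 - 18) = 2470 - 43 = 2427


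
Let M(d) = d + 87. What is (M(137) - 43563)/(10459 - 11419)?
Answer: 43339/960 ≈ 45.145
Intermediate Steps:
M(d) = 87 + d
(M(137) - 43563)/(10459 - 11419) = ((87 + 137) - 43563)/(10459 - 11419) = (224 - 43563)/(-960) = -43339*(-1/960) = 43339/960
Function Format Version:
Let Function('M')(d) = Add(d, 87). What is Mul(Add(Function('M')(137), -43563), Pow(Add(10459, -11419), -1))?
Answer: Rational(43339, 960) ≈ 45.145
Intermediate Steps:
Function('M')(d) = Add(87, d)
Mul(Add(Function('M')(137), -43563), Pow(Add(10459, -11419), -1)) = Mul(Add(Add(87, 137), -43563), Pow(Add(10459, -11419), -1)) = Mul(Add(224, -43563), Pow(-960, -1)) = Mul(-43339, Rational(-1, 960)) = Rational(43339, 960)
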